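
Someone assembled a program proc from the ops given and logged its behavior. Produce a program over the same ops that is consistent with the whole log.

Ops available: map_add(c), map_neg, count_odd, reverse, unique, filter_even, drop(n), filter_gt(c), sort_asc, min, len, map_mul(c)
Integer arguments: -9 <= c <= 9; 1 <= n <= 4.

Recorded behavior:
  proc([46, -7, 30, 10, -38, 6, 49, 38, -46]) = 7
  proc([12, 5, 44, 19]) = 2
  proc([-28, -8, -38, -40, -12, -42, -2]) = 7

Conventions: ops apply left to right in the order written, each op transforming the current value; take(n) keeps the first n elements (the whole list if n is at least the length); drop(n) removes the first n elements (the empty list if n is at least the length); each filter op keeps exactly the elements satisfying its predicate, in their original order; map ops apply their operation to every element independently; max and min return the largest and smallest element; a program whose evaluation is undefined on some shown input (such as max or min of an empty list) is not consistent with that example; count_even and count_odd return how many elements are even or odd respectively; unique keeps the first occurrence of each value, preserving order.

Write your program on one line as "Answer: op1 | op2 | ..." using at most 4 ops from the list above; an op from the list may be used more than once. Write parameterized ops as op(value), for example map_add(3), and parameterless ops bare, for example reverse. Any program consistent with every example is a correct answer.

sort_asc | reverse | filter_even | len

Check, running the answer program on each example:
  [46, -7, 30, 10, -38, 6, 49, 38, -46] -> [-46, -38, -7, 6, 10, 30, 38, 46, 49] -> [49, 46, 38, 30, 10, 6, -7, -38, -46] -> [46, 38, 30, 10, 6, -38, -46] -> 7
  [12, 5, 44, 19] -> [5, 12, 19, 44] -> [44, 19, 12, 5] -> [44, 12] -> 2
  [-28, -8, -38, -40, -12, -42, -2] -> [-42, -40, -38, -28, -12, -8, -2] -> [-2, -8, -12, -28, -38, -40, -42] -> [-2, -8, -12, -28, -38, -40, -42] -> 7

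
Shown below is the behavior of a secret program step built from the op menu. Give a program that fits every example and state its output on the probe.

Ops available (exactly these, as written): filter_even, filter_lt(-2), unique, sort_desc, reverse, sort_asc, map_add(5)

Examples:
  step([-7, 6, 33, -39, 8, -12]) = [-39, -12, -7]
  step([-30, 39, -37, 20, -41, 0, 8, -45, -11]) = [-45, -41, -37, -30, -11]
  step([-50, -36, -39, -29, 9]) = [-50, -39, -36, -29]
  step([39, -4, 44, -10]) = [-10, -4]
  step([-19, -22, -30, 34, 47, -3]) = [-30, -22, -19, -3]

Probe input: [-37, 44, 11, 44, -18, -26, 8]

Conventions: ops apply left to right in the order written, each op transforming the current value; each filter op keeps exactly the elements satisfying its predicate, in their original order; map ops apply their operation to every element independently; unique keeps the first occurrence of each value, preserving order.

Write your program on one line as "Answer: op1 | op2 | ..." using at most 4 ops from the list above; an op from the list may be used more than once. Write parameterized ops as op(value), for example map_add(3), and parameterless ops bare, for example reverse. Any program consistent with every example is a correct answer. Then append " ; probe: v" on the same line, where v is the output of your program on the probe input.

reverse | sort_asc | filter_lt(-2) ; probe: [-37, -26, -18]

Check, running the answer program on each example:
  [-7, 6, 33, -39, 8, -12] -> [-12, 8, -39, 33, 6, -7] -> [-39, -12, -7, 6, 8, 33] -> [-39, -12, -7]
  [-30, 39, -37, 20, -41, 0, 8, -45, -11] -> [-11, -45, 8, 0, -41, 20, -37, 39, -30] -> [-45, -41, -37, -30, -11, 0, 8, 20, 39] -> [-45, -41, -37, -30, -11]
  [-50, -36, -39, -29, 9] -> [9, -29, -39, -36, -50] -> [-50, -39, -36, -29, 9] -> [-50, -39, -36, -29]
  [39, -4, 44, -10] -> [-10, 44, -4, 39] -> [-10, -4, 39, 44] -> [-10, -4]
  [-19, -22, -30, 34, 47, -3] -> [-3, 47, 34, -30, -22, -19] -> [-30, -22, -19, -3, 34, 47] -> [-30, -22, -19, -3]
  probe: [-37, 44, 11, 44, -18, -26, 8] -> [8, -26, -18, 44, 11, 44, -37] -> [-37, -26, -18, 8, 11, 44, 44] -> [-37, -26, -18]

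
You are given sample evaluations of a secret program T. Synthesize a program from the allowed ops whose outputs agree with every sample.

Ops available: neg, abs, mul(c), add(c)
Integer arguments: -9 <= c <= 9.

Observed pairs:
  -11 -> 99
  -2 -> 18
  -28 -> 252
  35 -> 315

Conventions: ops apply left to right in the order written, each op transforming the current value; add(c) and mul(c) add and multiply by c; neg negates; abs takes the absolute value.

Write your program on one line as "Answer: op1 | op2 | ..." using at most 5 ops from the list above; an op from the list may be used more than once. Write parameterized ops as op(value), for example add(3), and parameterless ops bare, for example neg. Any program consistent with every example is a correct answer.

neg | abs | mul(-9) | neg

Check, running the answer program on each example:
  -11 -> 11 -> 11 -> -99 -> 99
  -2 -> 2 -> 2 -> -18 -> 18
  -28 -> 28 -> 28 -> -252 -> 252
  35 -> -35 -> 35 -> -315 -> 315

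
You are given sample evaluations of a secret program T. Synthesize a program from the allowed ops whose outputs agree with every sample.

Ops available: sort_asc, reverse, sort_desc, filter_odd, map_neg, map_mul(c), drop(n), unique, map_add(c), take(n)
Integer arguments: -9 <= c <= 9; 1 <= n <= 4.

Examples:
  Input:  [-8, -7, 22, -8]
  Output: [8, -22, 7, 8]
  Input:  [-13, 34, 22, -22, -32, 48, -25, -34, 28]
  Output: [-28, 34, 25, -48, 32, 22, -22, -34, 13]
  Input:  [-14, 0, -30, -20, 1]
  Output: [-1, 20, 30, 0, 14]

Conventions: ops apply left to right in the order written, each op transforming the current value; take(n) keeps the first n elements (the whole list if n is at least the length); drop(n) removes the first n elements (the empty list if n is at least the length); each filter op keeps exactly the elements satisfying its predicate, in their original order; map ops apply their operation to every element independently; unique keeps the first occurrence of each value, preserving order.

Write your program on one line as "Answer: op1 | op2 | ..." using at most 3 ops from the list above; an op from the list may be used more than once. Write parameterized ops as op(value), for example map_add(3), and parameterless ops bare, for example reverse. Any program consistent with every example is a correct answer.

reverse | map_neg

Check, running the answer program on each example:
  [-8, -7, 22, -8] -> [-8, 22, -7, -8] -> [8, -22, 7, 8]
  [-13, 34, 22, -22, -32, 48, -25, -34, 28] -> [28, -34, -25, 48, -32, -22, 22, 34, -13] -> [-28, 34, 25, -48, 32, 22, -22, -34, 13]
  [-14, 0, -30, -20, 1] -> [1, -20, -30, 0, -14] -> [-1, 20, 30, 0, 14]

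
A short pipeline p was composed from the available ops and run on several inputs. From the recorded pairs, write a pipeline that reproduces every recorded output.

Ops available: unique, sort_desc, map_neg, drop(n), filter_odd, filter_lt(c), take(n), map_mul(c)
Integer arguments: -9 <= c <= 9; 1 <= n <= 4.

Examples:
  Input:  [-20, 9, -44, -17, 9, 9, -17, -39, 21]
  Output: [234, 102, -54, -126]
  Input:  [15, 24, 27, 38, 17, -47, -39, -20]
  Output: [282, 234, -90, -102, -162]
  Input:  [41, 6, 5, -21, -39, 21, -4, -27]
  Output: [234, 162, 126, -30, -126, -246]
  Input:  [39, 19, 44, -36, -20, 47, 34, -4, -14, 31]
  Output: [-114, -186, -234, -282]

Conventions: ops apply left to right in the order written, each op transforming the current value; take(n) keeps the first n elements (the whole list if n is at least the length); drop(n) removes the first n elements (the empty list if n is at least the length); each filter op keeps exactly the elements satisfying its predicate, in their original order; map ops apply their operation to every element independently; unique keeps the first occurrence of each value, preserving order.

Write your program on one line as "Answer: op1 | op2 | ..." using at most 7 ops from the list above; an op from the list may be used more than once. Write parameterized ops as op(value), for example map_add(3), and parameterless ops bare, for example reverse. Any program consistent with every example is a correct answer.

map_neg | sort_desc | filter_odd | map_mul(-6) | map_neg | unique

Check, running the answer program on each example:
  [-20, 9, -44, -17, 9, 9, -17, -39, 21] -> [20, -9, 44, 17, -9, -9, 17, 39, -21] -> [44, 39, 20, 17, 17, -9, -9, -9, -21] -> [39, 17, 17, -9, -9, -9, -21] -> [-234, -102, -102, 54, 54, 54, 126] -> [234, 102, 102, -54, -54, -54, -126] -> [234, 102, -54, -126]
  [15, 24, 27, 38, 17, -47, -39, -20] -> [-15, -24, -27, -38, -17, 47, 39, 20] -> [47, 39, 20, -15, -17, -24, -27, -38] -> [47, 39, -15, -17, -27] -> [-282, -234, 90, 102, 162] -> [282, 234, -90, -102, -162] -> [282, 234, -90, -102, -162]
  [41, 6, 5, -21, -39, 21, -4, -27] -> [-41, -6, -5, 21, 39, -21, 4, 27] -> [39, 27, 21, 4, -5, -6, -21, -41] -> [39, 27, 21, -5, -21, -41] -> [-234, -162, -126, 30, 126, 246] -> [234, 162, 126, -30, -126, -246] -> [234, 162, 126, -30, -126, -246]
  [39, 19, 44, -36, -20, 47, 34, -4, -14, 31] -> [-39, -19, -44, 36, 20, -47, -34, 4, 14, -31] -> [36, 20, 14, 4, -19, -31, -34, -39, -44, -47] -> [-19, -31, -39, -47] -> [114, 186, 234, 282] -> [-114, -186, -234, -282] -> [-114, -186, -234, -282]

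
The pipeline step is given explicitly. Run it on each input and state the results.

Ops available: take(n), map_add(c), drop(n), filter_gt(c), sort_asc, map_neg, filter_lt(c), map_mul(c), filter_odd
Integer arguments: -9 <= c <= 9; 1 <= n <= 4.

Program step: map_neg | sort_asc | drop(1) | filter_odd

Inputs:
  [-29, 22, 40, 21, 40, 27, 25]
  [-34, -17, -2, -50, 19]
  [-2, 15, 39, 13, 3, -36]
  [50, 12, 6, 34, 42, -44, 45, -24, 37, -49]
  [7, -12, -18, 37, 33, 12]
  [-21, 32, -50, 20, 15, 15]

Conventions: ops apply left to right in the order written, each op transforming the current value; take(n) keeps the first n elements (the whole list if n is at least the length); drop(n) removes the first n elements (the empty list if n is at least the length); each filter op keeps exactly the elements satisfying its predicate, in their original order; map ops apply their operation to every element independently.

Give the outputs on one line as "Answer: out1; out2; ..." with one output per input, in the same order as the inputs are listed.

[-27, -25, -21, 29]; [17]; [-15, -13, -3]; [-45, -37, 49]; [-33, -7]; [-15, -15, 21]

Execution, op by op:
  [-29, 22, 40, 21, 40, 27, 25] -> [29, -22, -40, -21, -40, -27, -25] -> [-40, -40, -27, -25, -22, -21, 29] -> [-40, -27, -25, -22, -21, 29] -> [-27, -25, -21, 29]
  [-34, -17, -2, -50, 19] -> [34, 17, 2, 50, -19] -> [-19, 2, 17, 34, 50] -> [2, 17, 34, 50] -> [17]
  [-2, 15, 39, 13, 3, -36] -> [2, -15, -39, -13, -3, 36] -> [-39, -15, -13, -3, 2, 36] -> [-15, -13, -3, 2, 36] -> [-15, -13, -3]
  [50, 12, 6, 34, 42, -44, 45, -24, 37, -49] -> [-50, -12, -6, -34, -42, 44, -45, 24, -37, 49] -> [-50, -45, -42, -37, -34, -12, -6, 24, 44, 49] -> [-45, -42, -37, -34, -12, -6, 24, 44, 49] -> [-45, -37, 49]
  [7, -12, -18, 37, 33, 12] -> [-7, 12, 18, -37, -33, -12] -> [-37, -33, -12, -7, 12, 18] -> [-33, -12, -7, 12, 18] -> [-33, -7]
  [-21, 32, -50, 20, 15, 15] -> [21, -32, 50, -20, -15, -15] -> [-32, -20, -15, -15, 21, 50] -> [-20, -15, -15, 21, 50] -> [-15, -15, 21]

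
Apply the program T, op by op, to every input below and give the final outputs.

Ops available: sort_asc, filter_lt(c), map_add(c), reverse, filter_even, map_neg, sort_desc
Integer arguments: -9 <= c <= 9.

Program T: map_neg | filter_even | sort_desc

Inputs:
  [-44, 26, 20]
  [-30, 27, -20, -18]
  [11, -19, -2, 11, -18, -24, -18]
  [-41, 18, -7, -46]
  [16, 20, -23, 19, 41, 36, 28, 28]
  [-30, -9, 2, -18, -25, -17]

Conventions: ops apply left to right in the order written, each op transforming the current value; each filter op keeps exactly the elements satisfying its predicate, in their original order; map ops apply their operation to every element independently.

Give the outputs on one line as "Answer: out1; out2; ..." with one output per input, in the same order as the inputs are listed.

Execution, op by op:
  [-44, 26, 20] -> [44, -26, -20] -> [44, -26, -20] -> [44, -20, -26]
  [-30, 27, -20, -18] -> [30, -27, 20, 18] -> [30, 20, 18] -> [30, 20, 18]
  [11, -19, -2, 11, -18, -24, -18] -> [-11, 19, 2, -11, 18, 24, 18] -> [2, 18, 24, 18] -> [24, 18, 18, 2]
  [-41, 18, -7, -46] -> [41, -18, 7, 46] -> [-18, 46] -> [46, -18]
  [16, 20, -23, 19, 41, 36, 28, 28] -> [-16, -20, 23, -19, -41, -36, -28, -28] -> [-16, -20, -36, -28, -28] -> [-16, -20, -28, -28, -36]
  [-30, -9, 2, -18, -25, -17] -> [30, 9, -2, 18, 25, 17] -> [30, -2, 18] -> [30, 18, -2]

[44, -20, -26]; [30, 20, 18]; [24, 18, 18, 2]; [46, -18]; [-16, -20, -28, -28, -36]; [30, 18, -2]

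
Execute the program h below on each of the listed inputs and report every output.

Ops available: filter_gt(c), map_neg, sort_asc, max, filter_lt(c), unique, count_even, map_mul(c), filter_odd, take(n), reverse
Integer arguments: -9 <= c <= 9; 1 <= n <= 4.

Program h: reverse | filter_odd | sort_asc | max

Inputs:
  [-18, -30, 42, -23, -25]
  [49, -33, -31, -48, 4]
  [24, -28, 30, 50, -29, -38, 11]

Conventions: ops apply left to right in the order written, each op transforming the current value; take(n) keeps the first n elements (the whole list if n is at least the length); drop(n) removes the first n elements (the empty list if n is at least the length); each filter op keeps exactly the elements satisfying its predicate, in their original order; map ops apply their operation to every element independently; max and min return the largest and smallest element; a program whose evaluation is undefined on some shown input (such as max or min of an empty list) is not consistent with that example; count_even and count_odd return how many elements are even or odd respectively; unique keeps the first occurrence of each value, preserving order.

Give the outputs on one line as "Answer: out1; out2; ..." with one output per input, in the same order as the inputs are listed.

-23; 49; 11

Execution, op by op:
  [-18, -30, 42, -23, -25] -> [-25, -23, 42, -30, -18] -> [-25, -23] -> [-25, -23] -> -23
  [49, -33, -31, -48, 4] -> [4, -48, -31, -33, 49] -> [-31, -33, 49] -> [-33, -31, 49] -> 49
  [24, -28, 30, 50, -29, -38, 11] -> [11, -38, -29, 50, 30, -28, 24] -> [11, -29] -> [-29, 11] -> 11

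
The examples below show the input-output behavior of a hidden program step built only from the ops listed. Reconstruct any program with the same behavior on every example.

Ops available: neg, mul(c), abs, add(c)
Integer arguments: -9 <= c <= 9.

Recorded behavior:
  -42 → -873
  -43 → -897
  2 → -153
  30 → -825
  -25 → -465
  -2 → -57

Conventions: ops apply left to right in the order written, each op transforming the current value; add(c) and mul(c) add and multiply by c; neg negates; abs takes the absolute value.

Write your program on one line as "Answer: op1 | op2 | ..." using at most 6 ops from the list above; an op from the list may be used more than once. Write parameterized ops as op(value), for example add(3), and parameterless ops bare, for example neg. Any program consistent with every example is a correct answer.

add(5) | abs | mul(-8) | neg | add(-5) | mul(-3)

Check, running the answer program on each example:
  -42 -> -37 -> 37 -> -296 -> 296 -> 291 -> -873
  -43 -> -38 -> 38 -> -304 -> 304 -> 299 -> -897
  2 -> 7 -> 7 -> -56 -> 56 -> 51 -> -153
  30 -> 35 -> 35 -> -280 -> 280 -> 275 -> -825
  -25 -> -20 -> 20 -> -160 -> 160 -> 155 -> -465
  -2 -> 3 -> 3 -> -24 -> 24 -> 19 -> -57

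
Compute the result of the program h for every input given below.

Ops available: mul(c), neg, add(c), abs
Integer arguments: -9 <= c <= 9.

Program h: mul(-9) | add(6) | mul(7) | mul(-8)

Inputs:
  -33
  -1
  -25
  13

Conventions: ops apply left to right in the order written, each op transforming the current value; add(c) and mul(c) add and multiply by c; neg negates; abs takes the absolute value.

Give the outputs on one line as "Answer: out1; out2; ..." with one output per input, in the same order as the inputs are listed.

-16968; -840; -12936; 6216

Execution, op by op:
  -33 -> 297 -> 303 -> 2121 -> -16968
  -1 -> 9 -> 15 -> 105 -> -840
  -25 -> 225 -> 231 -> 1617 -> -12936
  13 -> -117 -> -111 -> -777 -> 6216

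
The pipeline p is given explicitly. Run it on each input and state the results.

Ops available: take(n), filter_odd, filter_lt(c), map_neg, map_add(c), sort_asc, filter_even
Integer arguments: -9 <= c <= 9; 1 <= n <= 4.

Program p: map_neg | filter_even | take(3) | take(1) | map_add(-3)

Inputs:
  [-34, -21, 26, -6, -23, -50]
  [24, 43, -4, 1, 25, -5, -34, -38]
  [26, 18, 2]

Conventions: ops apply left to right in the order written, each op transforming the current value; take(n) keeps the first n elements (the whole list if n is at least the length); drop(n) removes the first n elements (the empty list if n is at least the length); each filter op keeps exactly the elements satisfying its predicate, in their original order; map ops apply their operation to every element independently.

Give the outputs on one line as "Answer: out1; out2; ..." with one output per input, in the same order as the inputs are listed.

Execution, op by op:
  [-34, -21, 26, -6, -23, -50] -> [34, 21, -26, 6, 23, 50] -> [34, -26, 6, 50] -> [34, -26, 6] -> [34] -> [31]
  [24, 43, -4, 1, 25, -5, -34, -38] -> [-24, -43, 4, -1, -25, 5, 34, 38] -> [-24, 4, 34, 38] -> [-24, 4, 34] -> [-24] -> [-27]
  [26, 18, 2] -> [-26, -18, -2] -> [-26, -18, -2] -> [-26, -18, -2] -> [-26] -> [-29]

[31]; [-27]; [-29]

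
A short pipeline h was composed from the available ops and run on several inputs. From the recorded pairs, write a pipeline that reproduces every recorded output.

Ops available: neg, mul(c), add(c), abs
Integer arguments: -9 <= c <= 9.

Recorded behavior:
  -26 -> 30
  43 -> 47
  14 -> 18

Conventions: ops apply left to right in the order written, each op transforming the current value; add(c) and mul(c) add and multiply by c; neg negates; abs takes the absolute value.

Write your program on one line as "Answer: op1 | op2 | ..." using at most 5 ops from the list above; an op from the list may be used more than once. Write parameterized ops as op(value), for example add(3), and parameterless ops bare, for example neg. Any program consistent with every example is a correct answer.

abs | neg | add(-4) | abs

Check, running the answer program on each example:
  -26 -> 26 -> -26 -> -30 -> 30
  43 -> 43 -> -43 -> -47 -> 47
  14 -> 14 -> -14 -> -18 -> 18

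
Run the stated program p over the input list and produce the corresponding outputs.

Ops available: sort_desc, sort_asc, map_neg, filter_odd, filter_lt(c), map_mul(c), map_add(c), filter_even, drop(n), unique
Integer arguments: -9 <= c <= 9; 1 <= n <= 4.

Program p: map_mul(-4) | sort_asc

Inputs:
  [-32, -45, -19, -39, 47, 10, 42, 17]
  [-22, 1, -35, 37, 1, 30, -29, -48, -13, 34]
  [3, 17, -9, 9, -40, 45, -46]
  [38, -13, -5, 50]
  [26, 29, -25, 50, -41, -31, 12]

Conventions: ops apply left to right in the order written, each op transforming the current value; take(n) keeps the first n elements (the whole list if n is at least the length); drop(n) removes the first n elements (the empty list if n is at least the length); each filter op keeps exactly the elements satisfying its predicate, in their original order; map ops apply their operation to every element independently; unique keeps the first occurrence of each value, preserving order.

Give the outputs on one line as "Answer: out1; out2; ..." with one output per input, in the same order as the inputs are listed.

Execution, op by op:
  [-32, -45, -19, -39, 47, 10, 42, 17] -> [128, 180, 76, 156, -188, -40, -168, -68] -> [-188, -168, -68, -40, 76, 128, 156, 180]
  [-22, 1, -35, 37, 1, 30, -29, -48, -13, 34] -> [88, -4, 140, -148, -4, -120, 116, 192, 52, -136] -> [-148, -136, -120, -4, -4, 52, 88, 116, 140, 192]
  [3, 17, -9, 9, -40, 45, -46] -> [-12, -68, 36, -36, 160, -180, 184] -> [-180, -68, -36, -12, 36, 160, 184]
  [38, -13, -5, 50] -> [-152, 52, 20, -200] -> [-200, -152, 20, 52]
  [26, 29, -25, 50, -41, -31, 12] -> [-104, -116, 100, -200, 164, 124, -48] -> [-200, -116, -104, -48, 100, 124, 164]

[-188, -168, -68, -40, 76, 128, 156, 180]; [-148, -136, -120, -4, -4, 52, 88, 116, 140, 192]; [-180, -68, -36, -12, 36, 160, 184]; [-200, -152, 20, 52]; [-200, -116, -104, -48, 100, 124, 164]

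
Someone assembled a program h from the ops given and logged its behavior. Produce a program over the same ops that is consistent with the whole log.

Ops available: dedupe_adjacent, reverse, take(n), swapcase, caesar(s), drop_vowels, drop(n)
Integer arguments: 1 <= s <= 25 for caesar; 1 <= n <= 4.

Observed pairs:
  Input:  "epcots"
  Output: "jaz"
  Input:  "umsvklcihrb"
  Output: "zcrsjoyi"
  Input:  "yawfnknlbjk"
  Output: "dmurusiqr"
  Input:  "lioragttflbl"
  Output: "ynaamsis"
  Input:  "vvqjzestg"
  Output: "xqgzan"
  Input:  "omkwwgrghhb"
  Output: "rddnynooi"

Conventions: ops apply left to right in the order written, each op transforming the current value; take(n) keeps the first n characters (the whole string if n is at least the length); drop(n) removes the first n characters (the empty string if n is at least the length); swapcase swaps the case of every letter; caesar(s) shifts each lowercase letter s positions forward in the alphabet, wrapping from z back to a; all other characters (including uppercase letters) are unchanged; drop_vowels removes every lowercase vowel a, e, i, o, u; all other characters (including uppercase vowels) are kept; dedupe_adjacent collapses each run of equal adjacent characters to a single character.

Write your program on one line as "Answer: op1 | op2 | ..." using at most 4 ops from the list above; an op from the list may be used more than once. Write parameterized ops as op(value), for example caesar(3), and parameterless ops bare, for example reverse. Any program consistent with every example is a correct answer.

drop(2) | drop_vowels | caesar(7)

Check, running the answer program on each example:
  "epcots" -> "cots" -> "cts" -> "jaz"
  "umsvklcihrb" -> "svklcihrb" -> "svklchrb" -> "zcrsjoyi"
  "yawfnknlbjk" -> "wfnknlbjk" -> "wfnknlbjk" -> "dmurusiqr"
  "lioragttflbl" -> "oragttflbl" -> "rgttflbl" -> "ynaamsis"
  "vvqjzestg" -> "qjzestg" -> "qjzstg" -> "xqgzan"
  "omkwwgrghhb" -> "kwwgrghhb" -> "kwwgrghhb" -> "rddnynooi"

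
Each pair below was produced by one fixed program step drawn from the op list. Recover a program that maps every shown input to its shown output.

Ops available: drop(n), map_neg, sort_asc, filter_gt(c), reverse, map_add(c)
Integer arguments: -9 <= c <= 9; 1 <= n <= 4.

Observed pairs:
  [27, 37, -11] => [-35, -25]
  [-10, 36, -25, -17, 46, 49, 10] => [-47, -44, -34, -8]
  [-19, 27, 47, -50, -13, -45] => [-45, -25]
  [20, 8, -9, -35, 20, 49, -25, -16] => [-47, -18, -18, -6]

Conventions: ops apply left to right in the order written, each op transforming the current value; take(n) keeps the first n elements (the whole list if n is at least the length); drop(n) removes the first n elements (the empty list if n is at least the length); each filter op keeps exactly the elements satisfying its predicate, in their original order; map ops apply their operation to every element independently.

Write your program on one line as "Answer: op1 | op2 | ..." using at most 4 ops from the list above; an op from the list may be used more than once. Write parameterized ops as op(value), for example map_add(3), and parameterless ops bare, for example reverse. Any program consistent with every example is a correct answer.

filter_gt(-3) | map_neg | map_add(2) | sort_asc

Check, running the answer program on each example:
  [27, 37, -11] -> [27, 37] -> [-27, -37] -> [-25, -35] -> [-35, -25]
  [-10, 36, -25, -17, 46, 49, 10] -> [36, 46, 49, 10] -> [-36, -46, -49, -10] -> [-34, -44, -47, -8] -> [-47, -44, -34, -8]
  [-19, 27, 47, -50, -13, -45] -> [27, 47] -> [-27, -47] -> [-25, -45] -> [-45, -25]
  [20, 8, -9, -35, 20, 49, -25, -16] -> [20, 8, 20, 49] -> [-20, -8, -20, -49] -> [-18, -6, -18, -47] -> [-47, -18, -18, -6]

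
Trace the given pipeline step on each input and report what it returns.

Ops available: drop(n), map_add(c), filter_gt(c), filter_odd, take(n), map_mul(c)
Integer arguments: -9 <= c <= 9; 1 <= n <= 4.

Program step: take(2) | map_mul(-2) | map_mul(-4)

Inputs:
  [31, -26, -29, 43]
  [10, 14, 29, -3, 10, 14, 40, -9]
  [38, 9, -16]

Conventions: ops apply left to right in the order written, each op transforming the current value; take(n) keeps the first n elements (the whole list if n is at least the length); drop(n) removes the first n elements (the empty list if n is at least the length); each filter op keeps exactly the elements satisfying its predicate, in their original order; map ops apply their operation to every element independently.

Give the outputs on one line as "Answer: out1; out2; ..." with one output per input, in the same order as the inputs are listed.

Execution, op by op:
  [31, -26, -29, 43] -> [31, -26] -> [-62, 52] -> [248, -208]
  [10, 14, 29, -3, 10, 14, 40, -9] -> [10, 14] -> [-20, -28] -> [80, 112]
  [38, 9, -16] -> [38, 9] -> [-76, -18] -> [304, 72]

[248, -208]; [80, 112]; [304, 72]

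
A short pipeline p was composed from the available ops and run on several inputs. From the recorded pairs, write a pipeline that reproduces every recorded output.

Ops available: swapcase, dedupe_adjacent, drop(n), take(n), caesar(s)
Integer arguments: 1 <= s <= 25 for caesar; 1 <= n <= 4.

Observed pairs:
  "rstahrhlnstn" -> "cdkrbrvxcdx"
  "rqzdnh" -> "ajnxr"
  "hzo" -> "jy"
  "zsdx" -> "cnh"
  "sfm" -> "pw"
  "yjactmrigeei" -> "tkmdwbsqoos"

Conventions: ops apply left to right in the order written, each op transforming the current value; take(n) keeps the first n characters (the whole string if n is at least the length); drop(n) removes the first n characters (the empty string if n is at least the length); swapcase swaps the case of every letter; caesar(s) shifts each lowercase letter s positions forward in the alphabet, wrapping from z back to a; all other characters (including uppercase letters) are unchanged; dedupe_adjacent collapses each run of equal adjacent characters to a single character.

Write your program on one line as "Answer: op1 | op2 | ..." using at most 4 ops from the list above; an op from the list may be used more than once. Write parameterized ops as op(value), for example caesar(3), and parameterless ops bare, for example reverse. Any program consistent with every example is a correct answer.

caesar(8) | drop(1) | caesar(2)

Check, running the answer program on each example:
  "rstahrhlnstn" -> "zabipzptvabv" -> "abipzptvabv" -> "cdkrbrvxcdx"
  "rqzdnh" -> "zyhlvp" -> "yhlvp" -> "ajnxr"
  "hzo" -> "phw" -> "hw" -> "jy"
  "zsdx" -> "half" -> "alf" -> "cnh"
  "sfm" -> "anu" -> "nu" -> "pw"
  "yjactmrigeei" -> "grikbuzqommq" -> "rikbuzqommq" -> "tkmdwbsqoos"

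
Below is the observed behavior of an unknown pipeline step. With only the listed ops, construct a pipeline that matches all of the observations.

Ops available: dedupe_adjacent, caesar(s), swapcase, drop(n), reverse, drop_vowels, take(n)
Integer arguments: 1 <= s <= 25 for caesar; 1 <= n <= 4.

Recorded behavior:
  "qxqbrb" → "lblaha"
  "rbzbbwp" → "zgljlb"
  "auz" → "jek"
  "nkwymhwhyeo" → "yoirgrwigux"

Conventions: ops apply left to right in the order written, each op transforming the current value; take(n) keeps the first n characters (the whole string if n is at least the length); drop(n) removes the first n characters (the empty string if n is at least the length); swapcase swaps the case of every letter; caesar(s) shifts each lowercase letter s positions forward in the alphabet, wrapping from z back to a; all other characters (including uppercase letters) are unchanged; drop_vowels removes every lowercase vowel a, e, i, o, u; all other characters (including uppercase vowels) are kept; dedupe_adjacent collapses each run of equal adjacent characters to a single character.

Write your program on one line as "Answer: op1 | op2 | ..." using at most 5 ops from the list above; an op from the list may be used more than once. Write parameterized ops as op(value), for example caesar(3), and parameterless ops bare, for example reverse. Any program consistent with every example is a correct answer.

caesar(5) | reverse | caesar(5) | dedupe_adjacent

Check, running the answer program on each example:
  "qxqbrb" -> "vcvgwg" -> "gwgvcv" -> "lblaha" -> "lblaha"
  "rbzbbwp" -> "wgeggbu" -> "ubggegw" -> "zglljlb" -> "zgljlb"
  "auz" -> "fze" -> "ezf" -> "jek" -> "jek"
  "nkwymhwhyeo" -> "spbdrmbmdjt" -> "tjdmbmrdbps" -> "yoirgrwigux" -> "yoirgrwigux"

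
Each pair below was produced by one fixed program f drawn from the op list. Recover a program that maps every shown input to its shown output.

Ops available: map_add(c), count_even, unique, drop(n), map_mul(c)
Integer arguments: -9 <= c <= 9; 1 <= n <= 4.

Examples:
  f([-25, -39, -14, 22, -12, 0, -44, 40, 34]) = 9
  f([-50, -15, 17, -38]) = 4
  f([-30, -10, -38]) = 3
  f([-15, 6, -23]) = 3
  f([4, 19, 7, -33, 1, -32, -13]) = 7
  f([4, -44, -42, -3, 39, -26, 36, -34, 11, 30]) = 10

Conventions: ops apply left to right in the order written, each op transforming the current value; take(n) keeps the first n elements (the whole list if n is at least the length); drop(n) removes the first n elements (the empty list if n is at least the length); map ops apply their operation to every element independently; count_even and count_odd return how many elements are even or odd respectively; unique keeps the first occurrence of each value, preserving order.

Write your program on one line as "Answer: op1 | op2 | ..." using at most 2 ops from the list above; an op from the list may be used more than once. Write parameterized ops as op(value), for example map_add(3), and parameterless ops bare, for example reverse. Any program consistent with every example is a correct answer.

map_mul(-2) | count_even

Check, running the answer program on each example:
  [-25, -39, -14, 22, -12, 0, -44, 40, 34] -> [50, 78, 28, -44, 24, 0, 88, -80, -68] -> 9
  [-50, -15, 17, -38] -> [100, 30, -34, 76] -> 4
  [-30, -10, -38] -> [60, 20, 76] -> 3
  [-15, 6, -23] -> [30, -12, 46] -> 3
  [4, 19, 7, -33, 1, -32, -13] -> [-8, -38, -14, 66, -2, 64, 26] -> 7
  [4, -44, -42, -3, 39, -26, 36, -34, 11, 30] -> [-8, 88, 84, 6, -78, 52, -72, 68, -22, -60] -> 10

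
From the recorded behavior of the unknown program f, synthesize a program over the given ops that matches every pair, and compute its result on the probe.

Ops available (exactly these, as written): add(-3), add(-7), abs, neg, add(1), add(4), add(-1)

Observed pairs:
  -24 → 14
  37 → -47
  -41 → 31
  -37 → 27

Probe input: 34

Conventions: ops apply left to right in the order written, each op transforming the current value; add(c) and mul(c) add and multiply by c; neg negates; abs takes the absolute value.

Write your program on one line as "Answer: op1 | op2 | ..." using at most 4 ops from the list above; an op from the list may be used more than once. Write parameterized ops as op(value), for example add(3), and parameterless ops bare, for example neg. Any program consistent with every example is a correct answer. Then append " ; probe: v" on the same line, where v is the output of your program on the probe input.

neg | add(-7) | add(-3) ; probe: -44

Check, running the answer program on each example:
  -24 -> 24 -> 17 -> 14
  37 -> -37 -> -44 -> -47
  -41 -> 41 -> 34 -> 31
  -37 -> 37 -> 30 -> 27
  probe: 34 -> -34 -> -41 -> -44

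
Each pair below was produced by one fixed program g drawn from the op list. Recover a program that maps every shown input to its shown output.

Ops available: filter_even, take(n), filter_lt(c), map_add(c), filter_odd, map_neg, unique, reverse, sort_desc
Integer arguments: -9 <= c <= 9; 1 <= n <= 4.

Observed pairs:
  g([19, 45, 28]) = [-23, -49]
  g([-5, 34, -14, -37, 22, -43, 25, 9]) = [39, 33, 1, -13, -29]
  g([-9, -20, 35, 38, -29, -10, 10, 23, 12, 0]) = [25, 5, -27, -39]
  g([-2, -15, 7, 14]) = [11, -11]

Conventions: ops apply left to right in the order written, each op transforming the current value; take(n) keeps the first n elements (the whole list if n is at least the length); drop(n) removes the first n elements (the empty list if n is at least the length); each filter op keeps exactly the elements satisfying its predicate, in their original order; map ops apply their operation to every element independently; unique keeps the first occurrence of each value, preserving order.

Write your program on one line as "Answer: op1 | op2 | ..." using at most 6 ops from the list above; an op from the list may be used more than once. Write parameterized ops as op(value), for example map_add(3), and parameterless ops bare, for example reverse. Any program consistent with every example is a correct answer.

filter_odd | sort_desc | map_neg | map_add(-4) | sort_desc

Check, running the answer program on each example:
  [19, 45, 28] -> [19, 45] -> [45, 19] -> [-45, -19] -> [-49, -23] -> [-23, -49]
  [-5, 34, -14, -37, 22, -43, 25, 9] -> [-5, -37, -43, 25, 9] -> [25, 9, -5, -37, -43] -> [-25, -9, 5, 37, 43] -> [-29, -13, 1, 33, 39] -> [39, 33, 1, -13, -29]
  [-9, -20, 35, 38, -29, -10, 10, 23, 12, 0] -> [-9, 35, -29, 23] -> [35, 23, -9, -29] -> [-35, -23, 9, 29] -> [-39, -27, 5, 25] -> [25, 5, -27, -39]
  [-2, -15, 7, 14] -> [-15, 7] -> [7, -15] -> [-7, 15] -> [-11, 11] -> [11, -11]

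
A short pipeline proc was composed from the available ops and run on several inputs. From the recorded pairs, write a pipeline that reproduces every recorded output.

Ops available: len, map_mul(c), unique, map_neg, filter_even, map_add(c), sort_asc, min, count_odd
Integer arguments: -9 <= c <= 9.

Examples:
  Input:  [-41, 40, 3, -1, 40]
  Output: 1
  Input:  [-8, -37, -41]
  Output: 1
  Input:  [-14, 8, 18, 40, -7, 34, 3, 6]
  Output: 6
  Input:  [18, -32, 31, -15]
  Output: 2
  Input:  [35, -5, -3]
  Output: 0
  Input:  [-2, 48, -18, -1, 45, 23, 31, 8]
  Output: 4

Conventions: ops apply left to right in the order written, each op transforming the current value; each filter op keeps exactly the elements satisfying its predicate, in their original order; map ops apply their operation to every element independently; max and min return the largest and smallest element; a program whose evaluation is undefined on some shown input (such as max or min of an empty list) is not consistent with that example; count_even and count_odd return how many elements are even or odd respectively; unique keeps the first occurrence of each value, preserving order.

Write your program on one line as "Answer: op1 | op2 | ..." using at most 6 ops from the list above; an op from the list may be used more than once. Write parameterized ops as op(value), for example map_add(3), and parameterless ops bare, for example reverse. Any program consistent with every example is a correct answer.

filter_even | map_neg | sort_asc | unique | len

Check, running the answer program on each example:
  [-41, 40, 3, -1, 40] -> [40, 40] -> [-40, -40] -> [-40, -40] -> [-40] -> 1
  [-8, -37, -41] -> [-8] -> [8] -> [8] -> [8] -> 1
  [-14, 8, 18, 40, -7, 34, 3, 6] -> [-14, 8, 18, 40, 34, 6] -> [14, -8, -18, -40, -34, -6] -> [-40, -34, -18, -8, -6, 14] -> [-40, -34, -18, -8, -6, 14] -> 6
  [18, -32, 31, -15] -> [18, -32] -> [-18, 32] -> [-18, 32] -> [-18, 32] -> 2
  [35, -5, -3] -> [] -> [] -> [] -> [] -> 0
  [-2, 48, -18, -1, 45, 23, 31, 8] -> [-2, 48, -18, 8] -> [2, -48, 18, -8] -> [-48, -8, 2, 18] -> [-48, -8, 2, 18] -> 4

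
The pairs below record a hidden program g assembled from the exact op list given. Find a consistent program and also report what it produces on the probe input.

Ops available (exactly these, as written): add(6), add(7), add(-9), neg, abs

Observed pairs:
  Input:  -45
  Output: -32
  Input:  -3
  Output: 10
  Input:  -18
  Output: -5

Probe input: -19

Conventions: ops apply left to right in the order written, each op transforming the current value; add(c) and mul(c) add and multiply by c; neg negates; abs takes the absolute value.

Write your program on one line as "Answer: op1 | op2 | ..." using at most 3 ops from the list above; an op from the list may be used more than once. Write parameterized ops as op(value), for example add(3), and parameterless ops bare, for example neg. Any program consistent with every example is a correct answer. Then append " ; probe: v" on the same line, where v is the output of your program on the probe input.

add(7) | add(6) ; probe: -6

Check, running the answer program on each example:
  -45 -> -38 -> -32
  -3 -> 4 -> 10
  -18 -> -11 -> -5
  probe: -19 -> -12 -> -6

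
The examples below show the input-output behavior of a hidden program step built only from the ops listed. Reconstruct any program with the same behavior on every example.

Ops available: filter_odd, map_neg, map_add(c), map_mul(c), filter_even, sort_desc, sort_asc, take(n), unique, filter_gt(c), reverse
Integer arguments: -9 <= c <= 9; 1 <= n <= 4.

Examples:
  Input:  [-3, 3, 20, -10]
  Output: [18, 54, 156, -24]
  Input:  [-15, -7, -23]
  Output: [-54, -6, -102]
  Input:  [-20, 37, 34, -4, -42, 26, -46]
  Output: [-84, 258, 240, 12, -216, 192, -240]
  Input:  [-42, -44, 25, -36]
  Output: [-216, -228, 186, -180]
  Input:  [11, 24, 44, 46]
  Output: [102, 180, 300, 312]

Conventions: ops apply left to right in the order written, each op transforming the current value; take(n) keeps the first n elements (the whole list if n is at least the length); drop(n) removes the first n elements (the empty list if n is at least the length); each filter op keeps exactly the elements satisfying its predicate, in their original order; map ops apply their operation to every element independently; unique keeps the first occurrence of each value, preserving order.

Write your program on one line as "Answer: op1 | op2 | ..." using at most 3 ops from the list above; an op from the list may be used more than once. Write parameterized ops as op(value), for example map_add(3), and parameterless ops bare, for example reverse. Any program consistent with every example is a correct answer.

map_neg | map_add(-6) | map_mul(-6)

Check, running the answer program on each example:
  [-3, 3, 20, -10] -> [3, -3, -20, 10] -> [-3, -9, -26, 4] -> [18, 54, 156, -24]
  [-15, -7, -23] -> [15, 7, 23] -> [9, 1, 17] -> [-54, -6, -102]
  [-20, 37, 34, -4, -42, 26, -46] -> [20, -37, -34, 4, 42, -26, 46] -> [14, -43, -40, -2, 36, -32, 40] -> [-84, 258, 240, 12, -216, 192, -240]
  [-42, -44, 25, -36] -> [42, 44, -25, 36] -> [36, 38, -31, 30] -> [-216, -228, 186, -180]
  [11, 24, 44, 46] -> [-11, -24, -44, -46] -> [-17, -30, -50, -52] -> [102, 180, 300, 312]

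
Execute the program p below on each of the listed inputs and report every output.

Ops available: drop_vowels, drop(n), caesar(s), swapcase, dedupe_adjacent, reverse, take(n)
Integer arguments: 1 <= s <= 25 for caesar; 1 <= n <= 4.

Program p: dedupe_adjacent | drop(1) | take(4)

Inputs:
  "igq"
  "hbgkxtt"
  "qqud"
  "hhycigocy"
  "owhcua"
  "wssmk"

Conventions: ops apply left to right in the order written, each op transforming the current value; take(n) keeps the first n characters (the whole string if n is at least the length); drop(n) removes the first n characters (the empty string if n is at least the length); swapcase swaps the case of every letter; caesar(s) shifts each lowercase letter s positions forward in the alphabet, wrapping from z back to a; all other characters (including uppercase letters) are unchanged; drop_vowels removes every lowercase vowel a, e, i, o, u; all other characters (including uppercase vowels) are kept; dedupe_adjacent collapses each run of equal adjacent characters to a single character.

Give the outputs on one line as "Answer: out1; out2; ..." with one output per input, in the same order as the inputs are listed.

"gq"; "bgkx"; "ud"; "ycig"; "whcu"; "smk"

Execution, op by op:
  "igq" -> "igq" -> "gq" -> "gq"
  "hbgkxtt" -> "hbgkxt" -> "bgkxt" -> "bgkx"
  "qqud" -> "qud" -> "ud" -> "ud"
  "hhycigocy" -> "hycigocy" -> "ycigocy" -> "ycig"
  "owhcua" -> "owhcua" -> "whcua" -> "whcu"
  "wssmk" -> "wsmk" -> "smk" -> "smk"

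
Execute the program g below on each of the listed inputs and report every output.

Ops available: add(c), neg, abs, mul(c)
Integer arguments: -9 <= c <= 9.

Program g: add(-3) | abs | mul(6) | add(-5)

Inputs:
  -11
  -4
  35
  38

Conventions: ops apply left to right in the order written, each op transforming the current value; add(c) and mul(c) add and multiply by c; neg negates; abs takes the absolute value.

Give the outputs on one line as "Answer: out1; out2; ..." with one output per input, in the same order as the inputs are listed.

79; 37; 187; 205

Execution, op by op:
  -11 -> -14 -> 14 -> 84 -> 79
  -4 -> -7 -> 7 -> 42 -> 37
  35 -> 32 -> 32 -> 192 -> 187
  38 -> 35 -> 35 -> 210 -> 205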